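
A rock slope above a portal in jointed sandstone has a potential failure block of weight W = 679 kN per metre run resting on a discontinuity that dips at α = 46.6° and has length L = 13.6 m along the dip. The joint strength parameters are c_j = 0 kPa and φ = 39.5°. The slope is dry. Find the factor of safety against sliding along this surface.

Resolving the block weight along and normal to the plane and applying the Mohr–Coulomb strength on the joint:
N' = W cosα = 679·cos46.6° = 466.5 kN/m
Driving force T = W sinα = 679·sin46.6° = 493.3 kN/m
Resisting force R = c_j·L + N'·tanφ = 0·13.6 + 466.5·tan39.5° = 0.0 + 384.6 = 384.6 kN/m
FS = R / T = 384.6 / 493.3 = 0.780

FS = 0.78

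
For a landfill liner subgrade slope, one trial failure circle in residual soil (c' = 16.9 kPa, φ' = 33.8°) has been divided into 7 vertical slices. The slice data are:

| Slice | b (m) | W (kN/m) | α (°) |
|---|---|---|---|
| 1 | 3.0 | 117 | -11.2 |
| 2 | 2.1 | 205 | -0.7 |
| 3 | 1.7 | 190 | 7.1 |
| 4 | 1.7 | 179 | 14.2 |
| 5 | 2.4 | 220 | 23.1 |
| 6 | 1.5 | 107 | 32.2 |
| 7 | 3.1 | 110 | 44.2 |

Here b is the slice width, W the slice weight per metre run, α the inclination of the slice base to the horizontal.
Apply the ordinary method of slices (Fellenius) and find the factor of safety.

Ordinary method of slices: FS = Σ[c'·Δl_i + (W_i cosα_i)·tanφ'] / Σ W_i sinα_i, with Δl_i = b_i / cosα_i.
Slice 1: Δl = 3.0/cos(-11.2°) = 3.058 m; N'_1 = 117·cos(-11.2°) = 114.8; c'Δl = 51.68; W sinα = -22.7
Slice 2: Δl = 2.1/cos(-0.7°) = 2.100 m; N'_2 = 205·cos(-0.7°) = 205.0; c'Δl = 35.49; W sinα = -2.5
Slice 3: Δl = 1.7/cos7.1° = 1.713 m; N'_3 = 190·cos7.1° = 188.5; c'Δl = 28.95; W sinα = 23.5
Slice 4: Δl = 1.7/cos14.2° = 1.754 m; N'_4 = 179·cos14.2° = 173.5; c'Δl = 29.64; W sinα = 43.9
Slice 5: Δl = 2.4/cos23.1° = 2.609 m; N'_5 = 220·cos23.1° = 202.4; c'Δl = 44.10; W sinα = 86.3
Slice 6: Δl = 1.5/cos32.2° = 1.773 m; N'_6 = 107·cos32.2° = 90.5; c'Δl = 29.96; W sinα = 57.0
Slice 7: Δl = 3.1/cos44.2° = 4.324 m; N'_7 = 110·cos44.2° = 78.9; c'Δl = 73.08; W sinα = 76.7
Σc'Δl = 292.9 kN/m; ΣN' = 1053.6 kN/m; ΣW sinα = 262.2 kN/m
Resisting = 292.9 + 1053.6·tan33.8° = 292.9 + 705.3 = 998.2 kN/m
FS = 998.2 / 262.2 = 3.807

FS = 3.81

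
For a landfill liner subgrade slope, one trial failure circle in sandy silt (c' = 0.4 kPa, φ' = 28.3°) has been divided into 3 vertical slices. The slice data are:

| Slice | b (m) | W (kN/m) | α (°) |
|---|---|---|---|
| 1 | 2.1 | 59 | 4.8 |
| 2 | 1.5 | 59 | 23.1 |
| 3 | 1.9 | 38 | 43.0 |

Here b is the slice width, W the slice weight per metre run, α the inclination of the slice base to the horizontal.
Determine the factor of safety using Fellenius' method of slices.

Ordinary method of slices: FS = Σ[c'·Δl_i + (W_i cosα_i)·tanφ'] / Σ W_i sinα_i, with Δl_i = b_i / cosα_i.
Slice 1: Δl = 2.1/cos4.8° = 2.107 m; N'_1 = 59·cos4.8° = 58.8; c'Δl = 0.84; W sinα = 4.9
Slice 2: Δl = 1.5/cos23.1° = 1.631 m; N'_2 = 59·cos23.1° = 54.3; c'Δl = 0.65; W sinα = 23.1
Slice 3: Δl = 1.9/cos43.0° = 2.598 m; N'_3 = 38·cos43.0° = 27.8; c'Δl = 1.04; W sinα = 25.9
Σc'Δl = 2.5 kN/m; ΣN' = 140.9 kN/m; ΣW sinα = 54.0 kN/m
Resisting = 2.5 + 140.9·tan28.3° = 2.5 + 75.8 = 78.4 kN/m
FS = 78.4 / 54.0 = 1.451

FS = 1.45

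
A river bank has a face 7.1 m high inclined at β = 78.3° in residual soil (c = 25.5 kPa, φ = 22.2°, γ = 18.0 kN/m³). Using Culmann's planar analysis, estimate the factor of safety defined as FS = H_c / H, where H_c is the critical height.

FS = 1.64

H_c = (4c/γ) · sinβ cosφ / [1 − cos(β − φ)]
    = (4·25.5/18.0) · sin78.3°·cos22.2° / [1 − cos56.1°]
    = 5.667 · 0.9066 / 0.4423 = 11.62 m
FS = H_c / H = 11.62 / 7.1 = 1.636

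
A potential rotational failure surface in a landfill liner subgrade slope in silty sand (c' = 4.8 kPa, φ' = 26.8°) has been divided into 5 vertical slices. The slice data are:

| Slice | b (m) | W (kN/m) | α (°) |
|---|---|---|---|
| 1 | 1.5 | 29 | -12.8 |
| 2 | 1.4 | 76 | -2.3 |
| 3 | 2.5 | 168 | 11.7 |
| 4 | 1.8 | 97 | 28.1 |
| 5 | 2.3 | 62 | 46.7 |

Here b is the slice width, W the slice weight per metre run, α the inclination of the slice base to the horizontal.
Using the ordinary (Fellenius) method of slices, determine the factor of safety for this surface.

Ordinary method of slices: FS = Σ[c'·Δl_i + (W_i cosα_i)·tanφ'] / Σ W_i sinα_i, with Δl_i = b_i / cosα_i.
Slice 1: Δl = 1.5/cos(-12.8°) = 1.538 m; N'_1 = 29·cos(-12.8°) = 28.3; c'Δl = 7.38; W sinα = -6.4
Slice 2: Δl = 1.4/cos(-2.3°) = 1.401 m; N'_2 = 76·cos(-2.3°) = 75.9; c'Δl = 6.73; W sinα = -3.1
Slice 3: Δl = 2.5/cos11.7° = 2.553 m; N'_3 = 168·cos11.7° = 164.5; c'Δl = 12.25; W sinα = 34.1
Slice 4: Δl = 1.8/cos28.1° = 2.041 m; N'_4 = 97·cos28.1° = 85.6; c'Δl = 9.79; W sinα = 45.7
Slice 5: Δl = 2.3/cos46.7° = 3.354 m; N'_5 = 62·cos46.7° = 42.5; c'Δl = 16.10; W sinα = 45.1
Σc'Δl = 52.3 kN/m; ΣN' = 396.8 kN/m; ΣW sinα = 115.4 kN/m
Resisting = 52.3 + 396.8·tan26.8° = 52.3 + 200.4 = 252.7 kN/m
FS = 252.7 / 115.4 = 2.190

FS = 2.19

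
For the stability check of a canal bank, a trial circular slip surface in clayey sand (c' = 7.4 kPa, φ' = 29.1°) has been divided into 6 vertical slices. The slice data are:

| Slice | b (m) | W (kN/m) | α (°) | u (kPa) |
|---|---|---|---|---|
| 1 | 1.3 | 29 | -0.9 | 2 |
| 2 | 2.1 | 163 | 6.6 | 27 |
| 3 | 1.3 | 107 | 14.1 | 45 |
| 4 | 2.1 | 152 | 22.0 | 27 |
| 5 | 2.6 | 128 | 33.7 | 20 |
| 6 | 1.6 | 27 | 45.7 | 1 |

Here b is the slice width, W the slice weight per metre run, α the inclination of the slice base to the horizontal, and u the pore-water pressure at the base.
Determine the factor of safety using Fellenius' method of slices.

Ordinary method of slices: FS = Σ[c'·Δl_i + (W_i cosα_i − u_i·Δl_i)·tanφ'] / Σ W_i sinα_i, with Δl_i = b_i / cosα_i.
Slice 1: Δl = 1.3/cos(-0.9°) = 1.300 m; N'_1 = 29·cos(-0.9°) − 2·1.300 = 26.4; c'Δl = 9.62; W sinα = -0.5
Slice 2: Δl = 2.1/cos6.6° = 2.114 m; N'_2 = 163·cos6.6° − 27·2.114 = 104.8; c'Δl = 15.64; W sinα = 18.7
Slice 3: Δl = 1.3/cos14.1° = 1.340 m; N'_3 = 107·cos14.1° − 45·1.340 = 43.5; c'Δl = 9.92; W sinα = 26.1
Slice 4: Δl = 2.1/cos22.0° = 2.265 m; N'_4 = 152·cos22.0° − 27·2.265 = 79.8; c'Δl = 16.76; W sinα = 56.9
Slice 5: Δl = 2.6/cos33.7° = 3.125 m; N'_5 = 128·cos33.7° − 20·3.125 = 44.0; c'Δl = 23.13; W sinα = 71.0
Slice 6: Δl = 1.6/cos45.7° = 2.291 m; N'_6 = 27·cos45.7° − 1·2.291 = 16.6; c'Δl = 16.95; W sinα = 19.3
Σc'Δl = 92.0 kN/m; ΣN' = 315.0 kN/m; ΣW sinα = 191.6 kN/m
Resisting = 92.0 + 315.0·tan29.1° = 92.0 + 175.3 = 267.4 kN/m
FS = 267.4 / 191.6 = 1.395

FS = 1.40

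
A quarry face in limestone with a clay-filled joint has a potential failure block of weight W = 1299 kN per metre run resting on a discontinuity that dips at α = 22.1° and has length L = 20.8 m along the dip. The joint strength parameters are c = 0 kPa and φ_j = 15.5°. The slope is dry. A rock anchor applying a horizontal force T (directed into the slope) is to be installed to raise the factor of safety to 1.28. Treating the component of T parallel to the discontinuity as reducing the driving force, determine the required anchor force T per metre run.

Resolving forces along and normal to the sliding plane, with the horizontal anchor force T adding T·sinα to the effective normal force and T·cosα acting up the plane against the driving force:
FS = [cL + (W cosα + T sinα) tanφ_j] / [W sinα − T cosα]
Without the anchor: N' = 1203.6 kN/m, driving T_d = 488.7 kN/m, resisting R = 0·20.8 + 1203.6·tan15.5° = 333.8 kN/m, FS = 0.68.
Setting FS = 1.28 and solving for T:
1.28·(488.7 − T cos22.1°) = 333.8 + T sin22.1°·tan15.5°
T·(sin22.1°·tan15.5° + 1.28·cos22.1°) = 1.28·488.7 − 333.8
T·(0.3762·0.2773 + 1.28·0.9265) = 625.6 − 333.8 = 291.8
T·1.2903 = 291.8
T = 226.1 kN/m

T = 226 kN/m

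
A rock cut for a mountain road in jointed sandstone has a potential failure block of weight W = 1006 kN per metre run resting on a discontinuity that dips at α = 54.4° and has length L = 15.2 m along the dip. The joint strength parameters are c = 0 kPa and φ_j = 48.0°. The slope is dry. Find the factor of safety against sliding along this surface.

Resolving the block weight along and normal to the plane and applying the Mohr–Coulomb strength on the joint:
N' = W cosα = 1006·cos54.4° = 585.6 kN/m
Driving force T = W sinα = 1006·sin54.4° = 818.0 kN/m
Resisting force R = c·L + N'·tanφ_j = 0·15.2 + 585.6·tan48.0° = 0.0 + 650.4 = 650.4 kN/m
FS = R / T = 650.4 / 818.0 = 0.795

FS = 0.80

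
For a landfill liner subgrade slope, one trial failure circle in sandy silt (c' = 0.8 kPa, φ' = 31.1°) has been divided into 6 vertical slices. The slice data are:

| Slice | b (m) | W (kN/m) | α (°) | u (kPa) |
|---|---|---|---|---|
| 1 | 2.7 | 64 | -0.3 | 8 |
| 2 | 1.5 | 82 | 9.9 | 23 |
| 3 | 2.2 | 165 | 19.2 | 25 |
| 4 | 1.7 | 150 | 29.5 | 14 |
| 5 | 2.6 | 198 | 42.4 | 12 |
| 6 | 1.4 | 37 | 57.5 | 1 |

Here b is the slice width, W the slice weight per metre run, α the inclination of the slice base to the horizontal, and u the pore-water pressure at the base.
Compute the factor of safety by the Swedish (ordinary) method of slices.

Ordinary method of slices: FS = Σ[c'·Δl_i + (W_i cosα_i − u_i·Δl_i)·tanφ'] / Σ W_i sinα_i, with Δl_i = b_i / cosα_i.
Slice 1: Δl = 2.7/cos(-0.3°) = 2.700 m; N'_1 = 64·cos(-0.3°) − 8·2.700 = 42.4; c'Δl = 2.16; W sinα = -0.3
Slice 2: Δl = 1.5/cos9.9° = 1.523 m; N'_2 = 82·cos9.9° − 23·1.523 = 45.8; c'Δl = 1.22; W sinα = 14.1
Slice 3: Δl = 2.2/cos19.2° = 2.330 m; N'_3 = 165·cos19.2° − 25·2.330 = 97.6; c'Δl = 1.86; W sinα = 54.3
Slice 4: Δl = 1.7/cos29.5° = 1.953 m; N'_4 = 150·cos29.5° − 14·1.953 = 103.2; c'Δl = 1.56; W sinα = 73.9
Slice 5: Δl = 2.6/cos42.4° = 3.521 m; N'_5 = 198·cos42.4° − 12·3.521 = 104.0; c'Δl = 2.82; W sinα = 133.5
Slice 6: Δl = 1.4/cos57.5° = 2.606 m; N'_6 = 37·cos57.5° − 1·2.606 = 17.3; c'Δl = 2.08; W sinα = 31.2
Σc'Δl = 11.7 kN/m; ΣN' = 410.2 kN/m; ΣW sinα = 306.6 kN/m
Resisting = 11.7 + 410.2·tan31.1° = 11.7 + 247.4 = 259.1 kN/m
FS = 259.1 / 306.6 = 0.845

FS = 0.85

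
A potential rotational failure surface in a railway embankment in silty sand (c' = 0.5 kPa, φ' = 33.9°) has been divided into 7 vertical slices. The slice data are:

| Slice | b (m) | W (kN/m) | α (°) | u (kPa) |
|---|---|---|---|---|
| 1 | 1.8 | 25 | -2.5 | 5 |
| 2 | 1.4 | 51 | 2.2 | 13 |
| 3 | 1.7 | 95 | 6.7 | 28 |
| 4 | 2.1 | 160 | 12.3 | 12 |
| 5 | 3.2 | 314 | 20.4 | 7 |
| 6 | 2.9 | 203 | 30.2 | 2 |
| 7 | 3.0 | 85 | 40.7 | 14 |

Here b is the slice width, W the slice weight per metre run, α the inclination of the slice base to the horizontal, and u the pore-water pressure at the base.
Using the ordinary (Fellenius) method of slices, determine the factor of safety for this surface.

FS = 1.47

Ordinary method of slices: FS = Σ[c'·Δl_i + (W_i cosα_i − u_i·Δl_i)·tanφ'] / Σ W_i sinα_i, with Δl_i = b_i / cosα_i.
Slice 1: Δl = 1.8/cos(-2.5°) = 1.802 m; N'_1 = 25·cos(-2.5°) − 5·1.802 = 16.0; c'Δl = 0.90; W sinα = -1.1
Slice 2: Δl = 1.4/cos2.2° = 1.401 m; N'_2 = 51·cos2.2° − 13·1.401 = 32.7; c'Δl = 0.70; W sinα = 2.0
Slice 3: Δl = 1.7/cos6.7° = 1.712 m; N'_3 = 95·cos6.7° − 28·1.712 = 46.4; c'Δl = 0.86; W sinα = 11.1
Slice 4: Δl = 2.1/cos12.3° = 2.149 m; N'_4 = 160·cos12.3° − 12·2.149 = 130.5; c'Δl = 1.07; W sinα = 34.1
Slice 5: Δl = 3.2/cos20.4° = 3.414 m; N'_5 = 314·cos20.4° − 7·3.414 = 270.4; c'Δl = 1.71; W sinα = 109.5
Slice 6: Δl = 2.9/cos30.2° = 3.355 m; N'_6 = 203·cos30.2° − 2·3.355 = 168.7; c'Δl = 1.68; W sinα = 102.1
Slice 7: Δl = 3.0/cos40.7° = 3.957 m; N'_7 = 85·cos40.7° − 14·3.957 = 9.0; c'Δl = 1.98; W sinα = 55.4
Σc'Δl = 8.9 kN/m; ΣN' = 673.9 kN/m; ΣW sinα = 313.0 kN/m
Resisting = 8.9 + 673.9·tan33.9° = 8.9 + 452.8 = 461.7 kN/m
FS = 461.7 / 313.0 = 1.475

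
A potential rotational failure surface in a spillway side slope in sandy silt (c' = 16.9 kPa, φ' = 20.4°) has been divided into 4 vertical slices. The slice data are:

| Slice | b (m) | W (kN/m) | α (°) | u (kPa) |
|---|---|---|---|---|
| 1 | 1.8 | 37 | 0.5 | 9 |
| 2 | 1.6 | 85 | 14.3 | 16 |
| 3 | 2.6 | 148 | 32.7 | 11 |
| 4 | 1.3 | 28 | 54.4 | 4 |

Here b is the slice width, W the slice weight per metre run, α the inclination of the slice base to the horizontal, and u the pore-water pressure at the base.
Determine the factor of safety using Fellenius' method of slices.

Ordinary method of slices: FS = Σ[c'·Δl_i + (W_i cosα_i − u_i·Δl_i)·tanφ'] / Σ W_i sinα_i, with Δl_i = b_i / cosα_i.
Slice 1: Δl = 1.8/cos0.5° = 1.800 m; N'_1 = 37·cos0.5° − 9·1.800 = 20.8; c'Δl = 30.42; W sinα = 0.3
Slice 2: Δl = 1.6/cos14.3° = 1.651 m; N'_2 = 85·cos14.3° − 16·1.651 = 55.9; c'Δl = 27.90; W sinα = 21.0
Slice 3: Δl = 2.6/cos32.7° = 3.090 m; N'_3 = 148·cos32.7° − 11·3.090 = 90.6; c'Δl = 52.22; W sinα = 80.0
Slice 4: Δl = 1.3/cos54.4° = 2.233 m; N'_4 = 28·cos54.4° − 4·2.233 = 7.4; c'Δl = 37.74; W sinα = 22.8
Σc'Δl = 148.3 kN/m; ΣN' = 174.7 kN/m; ΣW sinα = 124.0 kN/m
Resisting = 148.3 + 174.7·tan20.4° = 148.3 + 65.0 = 213.2 kN/m
FS = 213.2 / 124.0 = 1.719

FS = 1.72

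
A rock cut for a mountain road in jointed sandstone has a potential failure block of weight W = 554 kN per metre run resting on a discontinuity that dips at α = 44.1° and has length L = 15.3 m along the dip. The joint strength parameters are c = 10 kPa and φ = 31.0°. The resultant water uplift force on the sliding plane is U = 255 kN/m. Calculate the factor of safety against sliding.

FS = 0.62

Resolving the block weight along and normal to the plane and applying the Mohr–Coulomb strength on the joint:
N' = W cosα − U = 554·cos44.1° − 255 = 142.8 kN/m
Driving force T = W sinα = 554·sin44.1° = 385.5 kN/m
Resisting force R = c·L + N'·tanφ = 10·15.3 + 142.8·tan31.0° = 153.0 + 85.8 = 238.8 kN/m
FS = R / T = 238.8 / 385.5 = 0.619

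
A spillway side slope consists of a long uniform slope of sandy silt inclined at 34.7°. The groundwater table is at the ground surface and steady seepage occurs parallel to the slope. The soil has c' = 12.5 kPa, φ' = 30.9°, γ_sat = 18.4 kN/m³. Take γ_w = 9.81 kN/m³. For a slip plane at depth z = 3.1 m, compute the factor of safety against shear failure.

With seepage parallel to the slope and the water table at the surface, the effective normal stress on the slip plane uses the buoyant unit weight γ' = γ_sat − γ_w while the driving shear stress uses γ_sat:
FS = [c' + γ' z cos²β tanφ'] / [γ_sat z sinβ cosβ]
γ' = 18.4 − 9.81 = 8.59 kN/m³
Numerator = 12.5 + 8.59·3.1·cos²34.7°·tan30.9° = 12.5 + 8.59·3.1·0.6759·0.5985 = 23.272 kPa
Denominator = 18.4·3.1·sin34.7°·cos34.7° = 18.4·3.1·0.5693·0.8221 = 26.696 kPa
FS = 23.272 / 26.696 = 0.872

FS = 0.87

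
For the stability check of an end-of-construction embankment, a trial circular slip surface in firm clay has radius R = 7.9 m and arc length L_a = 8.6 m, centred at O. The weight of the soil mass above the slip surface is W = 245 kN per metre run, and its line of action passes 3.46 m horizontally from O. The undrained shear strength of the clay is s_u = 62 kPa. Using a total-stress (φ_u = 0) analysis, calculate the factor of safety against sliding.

FS = 4.97

Taking moments about the centre O, the resisting moment is provided by the undrained shear strength acting along the arc:
M_R = s_u·L_a·R = 62·8.60·7.9 = 4212.3 kN·m/m
M_D = W·d = 245·3.46 = 847.7 kN·m/m
FS = M_R / M_D = 4212.3 / 847.7 = 4.969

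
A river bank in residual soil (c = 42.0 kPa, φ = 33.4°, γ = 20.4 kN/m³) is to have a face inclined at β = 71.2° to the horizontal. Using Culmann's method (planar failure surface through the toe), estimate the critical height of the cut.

Culmann's analysis gives the critical failure plane at α_cr = (β + φ)/2 = (71.2 + 33.4)/2 = 52.3°, and the critical height
H_c = (4c/γ) · sinβ cosφ / [1 − cos(β − φ)]
    = (4·42.0/20.4) · sin71.2°·cos33.4° / [1 − cos(37.8°)]
    = 8.235 · 0.9466·0.8348 / [1 − 0.7902]
    = 8.235 · 0.7903 / 0.2098
    = 31.02 m

H_c = 31.02 m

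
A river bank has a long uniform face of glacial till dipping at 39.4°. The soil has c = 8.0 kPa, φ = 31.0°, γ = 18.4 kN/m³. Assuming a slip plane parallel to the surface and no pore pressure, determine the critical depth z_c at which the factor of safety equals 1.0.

z_c = 3.30 m

Setting FS = 1.00 in FS = [c + γz cos²β tanφ] / [γz sinβ cosβ] and solving for z:
z = c / [γ cosβ (FS·sinβ − cosβ·tanφ)]
  = 8.0 / [18.4·cos39.4°·(1.00·sin39.4° − cos39.4°·tan31.0°)]
  = 8.0 / [18.4·0.7727·(1.00·0.6347 − 0.7727·0.6009)]
  = 8.0 / 2.4232 = 3.301 m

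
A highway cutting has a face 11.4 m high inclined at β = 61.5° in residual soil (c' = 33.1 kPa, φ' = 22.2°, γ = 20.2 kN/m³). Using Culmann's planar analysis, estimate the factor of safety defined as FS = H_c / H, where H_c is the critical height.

FS = 2.07

H_c = (4c'/γ) · sinβ cosφ' / [1 − cos(β − φ')]
    = (4·33.1/20.2) · sin61.5°·cos22.2° / [1 − cos39.3°]
    = 6.554 · 0.8137 / 0.2262 = 23.58 m
FS = H_c / H = 23.58 / 11.4 = 2.069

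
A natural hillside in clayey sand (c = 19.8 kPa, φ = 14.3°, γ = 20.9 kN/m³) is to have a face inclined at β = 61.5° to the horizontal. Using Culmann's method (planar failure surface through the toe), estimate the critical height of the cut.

Culmann's analysis gives the critical failure plane at α_cr = (β + φ)/2 = (61.5 + 14.3)/2 = 37.9°, and the critical height
H_c = (4c/γ) · sinβ cosφ / [1 − cos(β − φ)]
    = (4·19.8/20.9) · sin61.5°·cos14.3° / [1 − cos(47.2°)]
    = 3.789 · 0.8788·0.9690 / [1 − 0.6794]
    = 3.789 · 0.8516 / 0.3206
    = 10.07 m

H_c = 10.07 m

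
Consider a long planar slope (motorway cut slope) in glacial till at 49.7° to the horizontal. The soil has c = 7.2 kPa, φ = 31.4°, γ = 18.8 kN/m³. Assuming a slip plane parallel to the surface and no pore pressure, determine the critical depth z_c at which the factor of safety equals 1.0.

Setting FS = 1.00 in FS = [c + γz cos²β tanφ] / [γz sinβ cosβ] and solving for z:
z = c / [γ cosβ (FS·sinβ − cosβ·tanφ)]
  = 7.2 / [18.8·cos49.7°·(1.00·sin49.7° − cos49.7°·tan31.4°)]
  = 7.2 / [18.8·0.6468·(1.00·0.7627 − 0.6468·0.6104)]
  = 7.2 / 4.4731 = 1.610 m

z_c = 1.61 m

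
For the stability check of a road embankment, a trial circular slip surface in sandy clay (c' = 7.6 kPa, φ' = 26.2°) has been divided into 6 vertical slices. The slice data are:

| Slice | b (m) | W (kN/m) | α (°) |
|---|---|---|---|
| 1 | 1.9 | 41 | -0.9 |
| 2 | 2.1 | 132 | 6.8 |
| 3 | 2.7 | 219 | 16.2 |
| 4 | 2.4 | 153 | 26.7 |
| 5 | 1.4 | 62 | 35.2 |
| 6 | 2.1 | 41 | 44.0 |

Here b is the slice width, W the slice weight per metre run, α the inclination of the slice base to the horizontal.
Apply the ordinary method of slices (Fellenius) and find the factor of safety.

FS = 1.92

Ordinary method of slices: FS = Σ[c'·Δl_i + (W_i cosα_i)·tanφ'] / Σ W_i sinα_i, with Δl_i = b_i / cosα_i.
Slice 1: Δl = 1.9/cos(-0.9°) = 1.900 m; N'_1 = 41·cos(-0.9°) = 41.0; c'Δl = 14.44; W sinα = -0.6
Slice 2: Δl = 2.1/cos6.8° = 2.115 m; N'_2 = 132·cos6.8° = 131.1; c'Δl = 16.07; W sinα = 15.6
Slice 3: Δl = 2.7/cos16.2° = 2.812 m; N'_3 = 219·cos16.2° = 210.3; c'Δl = 21.37; W sinα = 61.1
Slice 4: Δl = 2.4/cos26.7° = 2.686 m; N'_4 = 153·cos26.7° = 136.7; c'Δl = 20.42; W sinα = 68.7
Slice 5: Δl = 1.4/cos35.2° = 1.713 m; N'_5 = 62·cos35.2° = 50.7; c'Δl = 13.02; W sinα = 35.7
Slice 6: Δl = 2.1/cos44.0° = 2.919 m; N'_6 = 41·cos44.0° = 29.5; c'Δl = 22.19; W sinα = 28.5
Σc'Δl = 107.5 kN/m; ΣN' = 599.2 kN/m; ΣW sinα = 209.0 kN/m
Resisting = 107.5 + 599.2·tan26.2° = 107.5 + 294.8 = 402.4 kN/m
FS = 402.4 / 209.0 = 1.925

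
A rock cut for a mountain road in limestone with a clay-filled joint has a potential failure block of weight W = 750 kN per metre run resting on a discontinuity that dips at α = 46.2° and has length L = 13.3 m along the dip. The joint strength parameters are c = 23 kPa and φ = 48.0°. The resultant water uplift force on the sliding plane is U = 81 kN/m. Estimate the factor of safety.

Resolving the block weight along and normal to the plane and applying the Mohr–Coulomb strength on the joint:
N' = W cosα − U = 750·cos46.2° − 81 = 438.1 kN/m
Driving force T = W sinα = 750·sin46.2° = 541.3 kN/m
Resisting force R = c·L + N'·tanφ = 23·13.3 + 438.1·tan48.0° = 305.9 + 486.6 = 792.5 kN/m
FS = R / T = 792.5 / 541.3 = 1.464

FS = 1.46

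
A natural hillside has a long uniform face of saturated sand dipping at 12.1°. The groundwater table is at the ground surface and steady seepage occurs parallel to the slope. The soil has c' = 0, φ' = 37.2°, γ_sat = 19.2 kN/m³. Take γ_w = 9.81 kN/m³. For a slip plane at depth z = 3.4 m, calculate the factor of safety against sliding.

FS = 1.73

With seepage parallel to the slope and the water table at the surface, the effective normal stress on the slip plane uses the buoyant unit weight γ' = γ_sat − γ_w while the driving shear stress uses γ_sat:
FS = [c' + γ' z cos²β tanφ'] / [γ_sat z sinβ cosβ]
(For c' = 0 this reduces to FS = (γ'/γ_sat)·tanφ'/tanβ.)
γ' = 19.2 − 9.81 = 9.39 kN/m³
Numerator = 0.0 + 9.39·3.4·cos²12.1°·tan37.2° = 0.0 + 9.39·3.4·0.9561·0.7590 = 23.168 kPa
Denominator = 19.2·3.4·sin12.1°·cos12.1° = 19.2·3.4·0.2096·0.9778 = 13.380 kPa
FS = 23.168 / 13.380 = 1.732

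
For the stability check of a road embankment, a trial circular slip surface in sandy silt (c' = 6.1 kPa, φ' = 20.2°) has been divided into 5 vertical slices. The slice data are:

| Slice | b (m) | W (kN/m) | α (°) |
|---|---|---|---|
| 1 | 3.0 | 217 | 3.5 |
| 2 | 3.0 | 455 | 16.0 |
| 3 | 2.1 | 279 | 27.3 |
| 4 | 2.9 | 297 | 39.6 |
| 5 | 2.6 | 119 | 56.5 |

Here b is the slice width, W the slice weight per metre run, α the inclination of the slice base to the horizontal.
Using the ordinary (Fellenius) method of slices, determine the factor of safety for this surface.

Ordinary method of slices: FS = Σ[c'·Δl_i + (W_i cosα_i)·tanφ'] / Σ W_i sinα_i, with Δl_i = b_i / cosα_i.
Slice 1: Δl = 3.0/cos3.5° = 3.006 m; N'_1 = 217·cos3.5° = 216.6; c'Δl = 18.33; W sinα = 13.2
Slice 2: Δl = 3.0/cos16.0° = 3.121 m; N'_2 = 455·cos16.0° = 437.4; c'Δl = 19.04; W sinα = 125.4
Slice 3: Δl = 2.1/cos27.3° = 2.363 m; N'_3 = 279·cos27.3° = 247.9; c'Δl = 14.42; W sinα = 128.0
Slice 4: Δl = 2.9/cos39.6° = 3.764 m; N'_4 = 297·cos39.6° = 228.8; c'Δl = 22.96; W sinα = 189.3
Slice 5: Δl = 2.6/cos56.5° = 4.711 m; N'_5 = 119·cos56.5° = 65.7; c'Δl = 28.74; W sinα = 99.2
Σc'Δl = 103.5 kN/m; ΣN' = 1196.4 kN/m; ΣW sinα = 555.2 kN/m
Resisting = 103.5 + 1196.4·tan20.2° = 103.5 + 440.2 = 543.7 kN/m
FS = 543.7 / 555.2 = 0.979

FS = 0.98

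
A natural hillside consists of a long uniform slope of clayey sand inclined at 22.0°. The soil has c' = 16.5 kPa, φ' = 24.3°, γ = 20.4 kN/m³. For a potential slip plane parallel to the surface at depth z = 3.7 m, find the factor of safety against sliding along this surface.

For an infinite slope with a slip plane parallel to the surface (no pore pressure): FS = [c' + γz cos²β tanφ'] / [γz sinβ cosβ].
γz = 20.4·3.7 = 75.48 kN/m²
Numerator = 16.5 + 75.48·cos²22.0°·tan24.3° = 16.5 + 75.48·0.8597·0.4515 = 45.798 kPa
Denominator = 75.48·sin22.0°·cos22.0° = 75.48·0.3746·0.9272 = 26.216 kPa
FS = 45.798 / 26.216 = 1.747

FS = 1.75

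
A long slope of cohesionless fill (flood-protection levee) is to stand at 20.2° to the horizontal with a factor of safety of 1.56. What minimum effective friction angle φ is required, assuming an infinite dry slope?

φ = 29.9°

FS = tanφ/tanβ ⇒ tanφ = FS · tanβ = 1.56 · tan20.2° = 0.5740
φ = arctan(0.5740) = 29.85°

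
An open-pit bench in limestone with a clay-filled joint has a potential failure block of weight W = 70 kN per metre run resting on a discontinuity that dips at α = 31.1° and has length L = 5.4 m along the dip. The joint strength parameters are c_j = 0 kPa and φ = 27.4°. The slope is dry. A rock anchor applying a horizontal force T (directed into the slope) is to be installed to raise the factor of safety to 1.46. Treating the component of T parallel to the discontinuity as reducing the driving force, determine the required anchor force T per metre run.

Resolving forces along and normal to the sliding plane, with the horizontal anchor force T adding T·sinα to the effective normal force and T·cosα acting up the plane against the driving force:
FS = [c_jL + (W cosα + T sinα) tanφ] / [W sinα − T cosα]
Without the anchor: N' = 59.9 kN/m, driving T_d = 36.2 kN/m, resisting R = 0·5.4 + 59.9·tan27.4° = 31.1 kN/m, FS = 0.86.
Setting FS = 1.46 and solving for T:
1.46·(36.2 − T cos31.1°) = 31.1 + T sin31.1°·tan27.4°
T·(sin31.1°·tan27.4° + 1.46·cos31.1°) = 1.46·36.2 − 31.1
T·(0.5165·0.5184 + 1.46·0.8563) = 52.8 − 31.1 = 21.7
T·1.5179 = 21.7
T = 14.3 kN/m

T = 14 kN/m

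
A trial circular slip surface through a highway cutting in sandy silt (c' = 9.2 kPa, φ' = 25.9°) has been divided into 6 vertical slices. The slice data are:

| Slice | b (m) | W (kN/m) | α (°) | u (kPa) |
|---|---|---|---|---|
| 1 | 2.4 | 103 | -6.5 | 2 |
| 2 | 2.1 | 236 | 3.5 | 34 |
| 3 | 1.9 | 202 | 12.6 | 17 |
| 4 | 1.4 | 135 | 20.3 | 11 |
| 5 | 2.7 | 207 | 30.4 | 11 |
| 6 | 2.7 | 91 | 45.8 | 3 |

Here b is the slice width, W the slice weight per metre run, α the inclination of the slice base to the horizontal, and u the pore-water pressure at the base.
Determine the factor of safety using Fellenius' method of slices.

Ordinary method of slices: FS = Σ[c'·Δl_i + (W_i cosα_i − u_i·Δl_i)·tanφ'] / Σ W_i sinα_i, with Δl_i = b_i / cosα_i.
Slice 1: Δl = 2.4/cos(-6.5°) = 2.416 m; N'_1 = 103·cos(-6.5°) − 2·2.416 = 97.5; c'Δl = 22.22; W sinα = -11.7
Slice 2: Δl = 2.1/cos3.5° = 2.104 m; N'_2 = 236·cos3.5° − 34·2.104 = 164.0; c'Δl = 19.36; W sinα = 14.4
Slice 3: Δl = 1.9/cos12.6° = 1.947 m; N'_3 = 202·cos12.6° − 17·1.947 = 164.0; c'Δl = 17.91; W sinα = 44.1
Slice 4: Δl = 1.4/cos20.3° = 1.493 m; N'_4 = 135·cos20.3° − 11·1.493 = 110.2; c'Δl = 13.73; W sinα = 46.8
Slice 5: Δl = 2.7/cos30.4° = 3.130 m; N'_5 = 207·cos30.4° − 11·3.130 = 144.1; c'Δl = 28.80; W sinα = 104.7
Slice 6: Δl = 2.7/cos45.8° = 3.873 m; N'_6 = 91·cos45.8° − 3·3.873 = 51.8; c'Δl = 35.63; W sinα = 65.2
Σc'Δl = 137.7 kN/m; ΣN' = 731.7 kN/m; ΣW sinα = 263.6 kN/m
Resisting = 137.7 + 731.7·tan25.9° = 137.7 + 355.3 = 492.9 kN/m
FS = 492.9 / 263.6 = 1.870

FS = 1.87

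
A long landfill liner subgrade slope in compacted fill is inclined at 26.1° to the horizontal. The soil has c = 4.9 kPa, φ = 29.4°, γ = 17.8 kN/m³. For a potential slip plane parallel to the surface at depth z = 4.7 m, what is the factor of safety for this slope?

FS = 1.30

For an infinite slope with a slip plane parallel to the surface (no pore pressure): FS = [c + γz cos²β tanφ] / [γz sinβ cosβ].
γz = 17.8·4.7 = 83.66 kN/m²
Numerator = 4.9 + 83.66·cos²26.1°·tan29.4° = 4.9 + 83.66·0.8065·0.5635 = 42.916 kPa
Denominator = 83.66·sin26.1°·cos26.1° = 83.66·0.4399·0.8980 = 33.052 kPa
FS = 42.916 / 33.052 = 1.298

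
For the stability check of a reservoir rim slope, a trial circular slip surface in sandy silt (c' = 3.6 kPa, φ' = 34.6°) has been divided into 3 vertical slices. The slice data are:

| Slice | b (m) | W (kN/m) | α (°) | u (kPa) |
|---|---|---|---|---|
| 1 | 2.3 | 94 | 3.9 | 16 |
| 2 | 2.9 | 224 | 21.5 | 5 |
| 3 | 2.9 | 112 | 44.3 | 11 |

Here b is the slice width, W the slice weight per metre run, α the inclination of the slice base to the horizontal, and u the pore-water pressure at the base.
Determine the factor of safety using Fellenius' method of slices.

Ordinary method of slices: FS = Σ[c'·Δl_i + (W_i cosα_i − u_i·Δl_i)·tanφ'] / Σ W_i sinα_i, with Δl_i = b_i / cosα_i.
Slice 1: Δl = 2.3/cos3.9° = 2.305 m; N'_1 = 94·cos3.9° − 16·2.305 = 56.9; c'Δl = 8.30; W sinα = 6.4
Slice 2: Δl = 2.9/cos21.5° = 3.117 m; N'_2 = 224·cos21.5° − 5·3.117 = 192.8; c'Δl = 11.22; W sinα = 82.1
Slice 3: Δl = 2.9/cos44.3° = 4.052 m; N'_3 = 112·cos44.3° − 11·4.052 = 35.6; c'Δl = 14.59; W sinα = 78.2
Σc'Δl = 34.1 kN/m; ΣN' = 285.3 kN/m; ΣW sinα = 166.7 kN/m
Resisting = 34.1 + 285.3·tan34.6° = 34.1 + 196.8 = 230.9 kN/m
FS = 230.9 / 166.7 = 1.385

FS = 1.39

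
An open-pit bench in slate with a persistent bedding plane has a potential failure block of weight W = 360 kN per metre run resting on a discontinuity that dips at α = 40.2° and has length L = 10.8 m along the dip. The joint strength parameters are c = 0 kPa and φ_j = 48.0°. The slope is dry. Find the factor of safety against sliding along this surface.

FS = 1.31

Resolving the block weight along and normal to the plane and applying the Mohr–Coulomb strength on the joint:
N' = W cosα = 360·cos40.2° = 275.0 kN/m
Driving force T = W sinα = 360·sin40.2° = 232.4 kN/m
Resisting force R = c·L + N'·tanφ_j = 0·10.8 + 275.0·tan48.0° = 0.0 + 305.4 = 305.4 kN/m
FS = R / T = 305.4 / 232.4 = 1.314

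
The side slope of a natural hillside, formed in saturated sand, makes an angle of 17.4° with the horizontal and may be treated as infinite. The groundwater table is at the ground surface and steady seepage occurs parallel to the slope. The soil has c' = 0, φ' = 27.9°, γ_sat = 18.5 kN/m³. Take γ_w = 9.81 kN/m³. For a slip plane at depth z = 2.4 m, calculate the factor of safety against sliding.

With seepage parallel to the slope and the water table at the surface, the effective normal stress on the slip plane uses the buoyant unit weight γ' = γ_sat − γ_w while the driving shear stress uses γ_sat:
FS = [c' + γ' z cos²β tanφ'] / [γ_sat z sinβ cosβ]
(For c' = 0 this reduces to FS = (γ'/γ_sat)·tanφ'/tanβ.)
γ' = 18.5 − 9.81 = 8.69 kN/m³
Numerator = 0.0 + 8.69·2.4·cos²17.4°·tan27.9° = 0.0 + 8.69·2.4·0.9106·0.5295 = 10.055 kPa
Denominator = 18.5·2.4·sin17.4°·cos17.4° = 18.5·2.4·0.2990·0.9542 = 12.670 kPa
FS = 10.055 / 12.670 = 0.794

FS = 0.79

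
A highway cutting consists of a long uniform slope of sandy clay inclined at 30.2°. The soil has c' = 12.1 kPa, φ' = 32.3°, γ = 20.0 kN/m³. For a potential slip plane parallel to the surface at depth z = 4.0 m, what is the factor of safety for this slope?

FS = 1.43

For an infinite slope with a slip plane parallel to the surface (no pore pressure): FS = [c' + γz cos²β tanφ'] / [γz sinβ cosβ].
γz = 20.0·4.0 = 80.00 kN/m²
Numerator = 12.1 + 80.00·cos²30.2°·tan32.3° = 12.1 + 80.00·0.7470·0.6322 = 49.877 kPa
Denominator = 80.00·sin30.2°·cos30.2° = 80.00·0.5030·0.8643 = 34.780 kPa
FS = 49.877 / 34.780 = 1.434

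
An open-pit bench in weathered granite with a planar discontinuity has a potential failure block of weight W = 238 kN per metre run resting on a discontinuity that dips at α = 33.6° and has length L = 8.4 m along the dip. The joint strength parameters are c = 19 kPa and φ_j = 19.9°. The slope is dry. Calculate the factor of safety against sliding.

FS = 1.76

Resolving the block weight along and normal to the plane and applying the Mohr–Coulomb strength on the joint:
N' = W cosα = 238·cos33.6° = 198.2 kN/m
Driving force T = W sinα = 238·sin33.6° = 131.7 kN/m
Resisting force R = c·L + N'·tanφ_j = 19·8.4 + 198.2·tan19.9° = 159.6 + 71.8 = 231.4 kN/m
FS = R / T = 231.4 / 131.7 = 1.757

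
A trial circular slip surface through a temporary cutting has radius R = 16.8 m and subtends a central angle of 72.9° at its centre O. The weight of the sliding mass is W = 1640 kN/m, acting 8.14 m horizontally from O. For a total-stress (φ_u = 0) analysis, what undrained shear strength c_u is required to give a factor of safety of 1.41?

c_u = 52.4 kPa

FS = c_u·L_a·R / (W·d), so c_u = FS·W·d / (L_a·R).
Arc length L_a = R·θ = 16.8·(72.9°·π/180) = 16.8·1.2723 = 21.38 m
c_u = 1.41·1640·8.14 / (21.38·16.8) = 18822.9 / 359.11 = 52.42 kPa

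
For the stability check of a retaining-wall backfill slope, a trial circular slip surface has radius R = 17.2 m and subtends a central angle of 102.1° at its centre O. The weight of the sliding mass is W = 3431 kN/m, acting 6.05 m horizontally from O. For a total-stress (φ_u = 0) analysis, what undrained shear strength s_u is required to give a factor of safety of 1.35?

s_u = 53.2 kPa

FS = s_u·L_a·R / (W·d), so s_u = FS·W·d / (L_a·R).
Arc length L_a = R·θ = 17.2·(102.1°·π/180) = 17.2·1.7820 = 30.65 m
s_u = 1.35·3431·6.05 / (30.65·17.2) = 28022.7 / 527.18 = 53.16 kPa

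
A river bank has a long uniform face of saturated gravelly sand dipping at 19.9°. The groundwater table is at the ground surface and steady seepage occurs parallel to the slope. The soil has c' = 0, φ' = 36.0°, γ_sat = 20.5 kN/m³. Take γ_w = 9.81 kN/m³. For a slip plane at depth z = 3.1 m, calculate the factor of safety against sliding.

With seepage parallel to the slope and the water table at the surface, the effective normal stress on the slip plane uses the buoyant unit weight γ' = γ_sat − γ_w while the driving shear stress uses γ_sat:
FS = [c' + γ' z cos²β tanφ'] / [γ_sat z sinβ cosβ]
(For c' = 0 this reduces to FS = (γ'/γ_sat)·tanφ'/tanβ.)
γ' = 20.5 − 9.81 = 10.69 kN/m³
Numerator = 0.0 + 10.69·3.1·cos²19.9°·tan36.0° = 0.0 + 10.69·3.1·0.8841·0.7265 = 21.287 kPa
Denominator = 20.5·3.1·sin19.9°·cos19.9° = 20.5·3.1·0.3404·0.9403 = 20.339 kPa
FS = 21.287 / 20.339 = 1.047

FS = 1.05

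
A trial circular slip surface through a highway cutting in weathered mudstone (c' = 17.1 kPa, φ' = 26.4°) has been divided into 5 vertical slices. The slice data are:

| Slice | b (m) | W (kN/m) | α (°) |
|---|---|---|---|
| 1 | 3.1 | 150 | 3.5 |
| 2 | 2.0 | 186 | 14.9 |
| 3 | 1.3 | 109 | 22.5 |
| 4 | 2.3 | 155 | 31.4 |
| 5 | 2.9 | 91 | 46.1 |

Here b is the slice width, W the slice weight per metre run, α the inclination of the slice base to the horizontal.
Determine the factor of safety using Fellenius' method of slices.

FS = 2.21

Ordinary method of slices: FS = Σ[c'·Δl_i + (W_i cosα_i)·tanφ'] / Σ W_i sinα_i, with Δl_i = b_i / cosα_i.
Slice 1: Δl = 3.1/cos3.5° = 3.106 m; N'_1 = 150·cos3.5° = 149.7; c'Δl = 53.11; W sinα = 9.2
Slice 2: Δl = 2.0/cos14.9° = 2.070 m; N'_2 = 186·cos14.9° = 179.7; c'Δl = 35.39; W sinα = 47.8
Slice 3: Δl = 1.3/cos22.5° = 1.407 m; N'_3 = 109·cos22.5° = 100.7; c'Δl = 24.06; W sinα = 41.7
Slice 4: Δl = 2.3/cos31.4° = 2.695 m; N'_4 = 155·cos31.4° = 132.3; c'Δl = 46.08; W sinα = 80.8
Slice 5: Δl = 2.9/cos46.1° = 4.182 m; N'_5 = 91·cos46.1° = 63.1; c'Δl = 71.52; W sinα = 65.6
Σc'Δl = 230.2 kN/m; ΣN' = 625.6 kN/m; ΣW sinα = 245.0 kN/m
Resisting = 230.2 + 625.6·tan26.4° = 230.2 + 310.5 = 540.7 kN/m
FS = 540.7 / 245.0 = 2.207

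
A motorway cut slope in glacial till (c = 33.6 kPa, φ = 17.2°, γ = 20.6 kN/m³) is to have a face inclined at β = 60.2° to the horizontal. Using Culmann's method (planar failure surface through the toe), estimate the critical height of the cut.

Culmann's analysis gives the critical failure plane at α_cr = (β + φ)/2 = (60.2 + 17.2)/2 = 38.7°, and the critical height
H_c = (4c/γ) · sinβ cosφ / [1 − cos(β − φ)]
    = (4·33.6/20.6) · sin60.2°·cos17.2° / [1 − cos(43.0°)]
    = 6.524 · 0.8678·0.9553 / [1 − 0.7314]
    = 6.524 · 0.8290 / 0.2686
    = 20.13 m

H_c = 20.13 m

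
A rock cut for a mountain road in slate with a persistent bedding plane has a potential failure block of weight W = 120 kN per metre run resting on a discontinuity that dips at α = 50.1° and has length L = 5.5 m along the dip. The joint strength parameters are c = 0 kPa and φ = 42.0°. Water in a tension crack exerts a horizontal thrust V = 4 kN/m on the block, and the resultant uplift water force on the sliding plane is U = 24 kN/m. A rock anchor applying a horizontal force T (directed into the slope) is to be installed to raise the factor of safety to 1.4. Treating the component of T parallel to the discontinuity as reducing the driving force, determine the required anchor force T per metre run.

Resolving forces along and normal to the sliding plane, with the horizontal anchor force T adding T·sinα to the effective normal force and T·cosα acting up the plane against the driving force:
FS = [cL + (W cosα − U − V sinα + T sinα) tanφ] / [W sinα + V cosα − T cosα]
Without the anchor: N' = 49.9 kN/m, driving T_d = 94.6 kN/m, resisting R = 0·5.5 + 49.9·tan42.0° = 44.9 kN/m, FS = 0.47.
Setting FS = 1.4 and solving for T:
1.4·(94.6 − T cos50.1°) = 44.9 + T sin50.1°·tan42.0°
T·(sin50.1°·tan42.0° + 1.4·cos50.1°) = 1.4·94.6 − 44.9
T·(0.7672·0.9004 + 1.4·0.6414) = 132.5 − 44.9 = 87.5
T·1.5888 = 87.5
T = 55.1 kN/m

T = 55 kN/m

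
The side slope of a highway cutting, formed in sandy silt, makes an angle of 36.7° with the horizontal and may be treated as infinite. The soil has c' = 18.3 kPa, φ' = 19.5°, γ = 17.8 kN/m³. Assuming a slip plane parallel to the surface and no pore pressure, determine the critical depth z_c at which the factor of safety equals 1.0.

z_c = 4.09 m

Setting FS = 1.00 in FS = [c' + γz cos²β tanφ'] / [γz sinβ cosβ] and solving for z:
z = c' / [γ cosβ (FS·sinβ − cosβ·tanφ')]
  = 18.3 / [17.8·cos36.7°·(1.00·sin36.7° − cos36.7°·tan19.5°)]
  = 18.3 / [17.8·0.8018·(1.00·0.5976 − 0.8018·0.3541)]
  = 18.3 / 4.4770 = 4.088 m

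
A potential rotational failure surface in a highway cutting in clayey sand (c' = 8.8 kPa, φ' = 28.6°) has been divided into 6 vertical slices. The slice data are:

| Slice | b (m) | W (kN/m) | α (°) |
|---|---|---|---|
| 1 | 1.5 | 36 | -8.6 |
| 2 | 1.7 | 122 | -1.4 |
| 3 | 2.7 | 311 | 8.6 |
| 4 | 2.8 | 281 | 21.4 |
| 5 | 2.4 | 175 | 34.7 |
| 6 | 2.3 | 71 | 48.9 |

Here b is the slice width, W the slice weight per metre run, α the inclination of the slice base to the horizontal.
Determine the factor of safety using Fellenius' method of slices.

Ordinary method of slices: FS = Σ[c'·Δl_i + (W_i cosα_i)·tanφ'] / Σ W_i sinα_i, with Δl_i = b_i / cosα_i.
Slice 1: Δl = 1.5/cos(-8.6°) = 1.517 m; N'_1 = 36·cos(-8.6°) = 35.6; c'Δl = 13.35; W sinα = -5.4
Slice 2: Δl = 1.7/cos(-1.4°) = 1.701 m; N'_2 = 122·cos(-1.4°) = 122.0; c'Δl = 14.96; W sinα = -3.0
Slice 3: Δl = 2.7/cos8.6° = 2.731 m; N'_3 = 311·cos8.6° = 307.5; c'Δl = 24.03; W sinα = 46.5
Slice 4: Δl = 2.8/cos21.4° = 3.007 m; N'_4 = 281·cos21.4° = 261.6; c'Δl = 26.46; W sinα = 102.5
Slice 5: Δl = 2.4/cos34.7° = 2.919 m; N'_5 = 175·cos34.7° = 143.9; c'Δl = 25.69; W sinα = 99.6
Slice 6: Δl = 2.3/cos48.9° = 3.499 m; N'_6 = 71·cos48.9° = 46.7; c'Δl = 30.79; W sinα = 53.5
Σc'Δl = 135.3 kN/m; ΣN' = 917.2 kN/m; ΣW sinα = 293.8 kN/m
Resisting = 135.3 + 917.2·tan28.6° = 135.3 + 500.1 = 635.4 kN/m
FS = 635.4 / 293.8 = 2.163

FS = 2.16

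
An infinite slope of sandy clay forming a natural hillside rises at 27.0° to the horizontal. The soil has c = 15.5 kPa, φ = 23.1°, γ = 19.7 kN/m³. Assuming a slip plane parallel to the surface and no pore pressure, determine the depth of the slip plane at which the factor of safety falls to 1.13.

z = 6.64 m

Setting FS = 1.13 in FS = [c + γz cos²β tanφ] / [γz sinβ cosβ] and solving for z:
z = c / [γ cosβ (FS·sinβ − cosβ·tanφ)]
  = 15.5 / [19.7·cos27.0°·(1.13·sin27.0° − cos27.0°·tan23.1°)]
  = 15.5 / [19.7·0.8910·(1.13·0.4540 − 0.8910·0.4265)]
  = 15.5 / 2.3339 = 6.641 m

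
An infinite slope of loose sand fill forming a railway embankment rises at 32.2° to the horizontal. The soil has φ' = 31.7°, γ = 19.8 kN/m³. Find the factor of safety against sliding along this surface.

FS = 0.98

For a dry cohesionless infinite slope the factor of safety is FS = tanφ' / tanβ.
FS = tan31.7° / tan32.2° = 0.6176 / 0.6297 = 0.981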